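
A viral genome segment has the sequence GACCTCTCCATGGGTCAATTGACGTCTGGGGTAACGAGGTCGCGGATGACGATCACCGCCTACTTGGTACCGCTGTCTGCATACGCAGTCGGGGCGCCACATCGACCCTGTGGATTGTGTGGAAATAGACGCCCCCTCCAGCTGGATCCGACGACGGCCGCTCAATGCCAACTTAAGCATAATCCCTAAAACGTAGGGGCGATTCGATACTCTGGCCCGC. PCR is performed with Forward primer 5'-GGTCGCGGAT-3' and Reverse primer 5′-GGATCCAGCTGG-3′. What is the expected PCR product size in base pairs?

Forward primer GGTCGCGGAT is found on the top strand at positions 38–47.
Reverse complement of the reverse primer: CCAGCTGGATCC. This occurs on the top strand at positions 138–149.
The product runs from position 38 to position 149, so its length is 149 − 38 + 1 = 112 bp.

112 bp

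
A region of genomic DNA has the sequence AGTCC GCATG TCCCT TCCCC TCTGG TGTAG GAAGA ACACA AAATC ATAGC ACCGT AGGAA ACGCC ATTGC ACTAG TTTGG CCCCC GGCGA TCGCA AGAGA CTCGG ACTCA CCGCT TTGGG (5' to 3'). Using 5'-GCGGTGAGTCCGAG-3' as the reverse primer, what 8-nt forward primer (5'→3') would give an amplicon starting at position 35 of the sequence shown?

The reverse primer's reverse complement CTCGGACTCACCGC matches the template at positions 101–114; the product starts at position 35.
The forward primer is identical to the top strand over positions 35–42: AACACAAA.

5'-AACACAAA-3'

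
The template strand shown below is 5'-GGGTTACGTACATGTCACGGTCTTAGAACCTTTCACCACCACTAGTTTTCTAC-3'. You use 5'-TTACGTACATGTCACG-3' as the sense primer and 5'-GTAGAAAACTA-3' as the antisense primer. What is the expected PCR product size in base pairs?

50 bp

The forward primer matches the template at positions 4–19.
The reverse primer's reverse complement is TAGTTTTCTAC, which matches the template at positions 43–53.
The product runs from position 4 to position 53, so its length is 53 − 4 + 1 = 50 bp.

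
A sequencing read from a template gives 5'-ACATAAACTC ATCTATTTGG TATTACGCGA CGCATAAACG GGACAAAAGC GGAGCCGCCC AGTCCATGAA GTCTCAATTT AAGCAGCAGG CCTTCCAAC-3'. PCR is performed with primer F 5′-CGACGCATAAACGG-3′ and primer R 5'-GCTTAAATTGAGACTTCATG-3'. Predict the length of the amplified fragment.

57 bp

Forward primer CGACGCATAAACGG is found on the top strand at positions 28–41.
The reverse primer's reverse complement is CATGAAGTCTCAATTTAAGC, which matches the template at positions 65–84.
Amplicon spans positions 28–84: 57 bp.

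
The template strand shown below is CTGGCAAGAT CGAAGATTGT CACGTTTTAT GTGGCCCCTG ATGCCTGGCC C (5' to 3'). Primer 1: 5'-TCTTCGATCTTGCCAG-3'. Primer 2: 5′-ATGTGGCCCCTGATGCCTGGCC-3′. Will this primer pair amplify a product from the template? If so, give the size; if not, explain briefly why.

No product — the primers' 3' ends point away from each other.

Primer 1 (TCTTCGATCTTGCCAG) has reverse complement CTGGCAAGATCGAAGA, which matches the top strand at positions 1–16; primer 1 anneals to the top strand there with its 3' end pointing upstream toward position 1.
Primer 2 (ATGTGGCCCCTGATGCCTGGCC) matches the top strand directly at positions 29–50; it anneals to the bottom strand with its 3' end pointing downstream toward position 50.
The 3' ends diverge (primer 1 extends toward position 1, primer 2 toward position 51), so the primers never converge on a shared product.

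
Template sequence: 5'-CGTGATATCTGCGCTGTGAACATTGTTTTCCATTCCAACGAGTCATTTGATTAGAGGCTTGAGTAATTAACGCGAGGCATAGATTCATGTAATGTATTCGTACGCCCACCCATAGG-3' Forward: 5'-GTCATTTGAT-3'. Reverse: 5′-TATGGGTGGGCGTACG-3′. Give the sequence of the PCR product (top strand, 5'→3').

Forward primer GTCATTTGAT is found on the top strand at positions 42–51.
Taking the reverse complement of TATGGGTGGGCGTACG gives CGTACGCCCACCCATA, found at positions 99–114 on the template; the primer anneals here to the top strand with its 3' end pointing upstream.
The product is the template from position 42 through 114 (73 bp).

5'-GTCATTTGATTAGAGGCTTGAGTAATTAACGCGAGGCATAGATTCATGTAATGTATTCGTACGCCCACCCATA-3'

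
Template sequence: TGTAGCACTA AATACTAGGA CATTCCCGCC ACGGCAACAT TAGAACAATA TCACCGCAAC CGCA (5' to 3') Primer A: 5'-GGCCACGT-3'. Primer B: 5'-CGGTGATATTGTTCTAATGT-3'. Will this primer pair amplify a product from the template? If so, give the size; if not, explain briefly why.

No product — primer A has no binding site in the template.

Primer A (GGCCACGT) does not match the top strand, and its reverse complement ACGTGGCC does not match either.
With no annealing site for primer A, no amplification occurs.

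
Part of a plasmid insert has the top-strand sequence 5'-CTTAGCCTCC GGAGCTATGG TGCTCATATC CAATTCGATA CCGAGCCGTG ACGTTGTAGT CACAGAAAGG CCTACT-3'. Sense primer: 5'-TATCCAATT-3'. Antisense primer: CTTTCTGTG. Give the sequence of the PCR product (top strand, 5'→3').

Scanning the template, TATCCAATT occurs at positions 27–35; this primer anneals to the bottom strand there with its 3' end pointing downstream.
Taking the reverse complement of CTTTCTGTG gives CACAGAAAG, found at positions 61–69 on the template; the primer anneals here to the top strand with its 3' end pointing upstream.
The product is the template from position 27 through 69 (43 bp).

5'-TATCCAATTCGATACCGAGCCGTGACGTTGTAGTCACAGAAAG-3'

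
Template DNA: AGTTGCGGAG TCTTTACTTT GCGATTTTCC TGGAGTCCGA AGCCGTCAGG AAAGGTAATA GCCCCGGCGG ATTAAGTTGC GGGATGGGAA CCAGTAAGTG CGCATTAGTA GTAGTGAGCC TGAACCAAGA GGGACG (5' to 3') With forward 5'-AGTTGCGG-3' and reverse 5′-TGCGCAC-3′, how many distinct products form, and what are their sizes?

Two products: 104 bp, 30 bp

The forward primer AGTTGCGG matches the top strand at positions 1–8, 75–82.
The reverse primer's reverse complement is GTGCGCA, matching at positions 98–104.
Each forward site pairs with the reverse site to give a product ending at position 104: sizes 104, 30 bp.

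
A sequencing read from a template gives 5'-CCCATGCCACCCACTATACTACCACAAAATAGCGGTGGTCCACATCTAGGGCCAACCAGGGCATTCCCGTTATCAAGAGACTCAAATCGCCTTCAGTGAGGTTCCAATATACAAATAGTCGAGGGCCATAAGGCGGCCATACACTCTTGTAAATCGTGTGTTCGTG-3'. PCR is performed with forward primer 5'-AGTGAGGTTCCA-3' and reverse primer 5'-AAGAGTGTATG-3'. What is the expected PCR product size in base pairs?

54 bp

Scanning the template, AGTGAGGTTCCA occurs at positions 95–106; this primer anneals to the bottom strand there with its 3' end pointing downstream.
Taking the reverse complement of AAGAGTGTATG gives CATACACTCTT, found at positions 138–148 on the template; the primer anneals here to the top strand with its 3' end pointing upstream.
The product runs from position 95 to position 148, so its length is 148 − 95 + 1 = 54 bp.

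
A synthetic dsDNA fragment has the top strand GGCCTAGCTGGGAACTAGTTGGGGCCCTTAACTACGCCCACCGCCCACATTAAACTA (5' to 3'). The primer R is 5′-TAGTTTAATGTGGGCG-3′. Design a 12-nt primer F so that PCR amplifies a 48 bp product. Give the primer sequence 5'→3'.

5'-GGGAACTAGTTG-3'

The reverse primer's reverse complement CGCCCACATTAAACTA matches the template at positions 42–57, so the product ends at position 57.
A 48 bp product then starts at position 57 − 48 + 1 = 10.
The forward primer is identical to the top strand there: GGGAACTAGTTG.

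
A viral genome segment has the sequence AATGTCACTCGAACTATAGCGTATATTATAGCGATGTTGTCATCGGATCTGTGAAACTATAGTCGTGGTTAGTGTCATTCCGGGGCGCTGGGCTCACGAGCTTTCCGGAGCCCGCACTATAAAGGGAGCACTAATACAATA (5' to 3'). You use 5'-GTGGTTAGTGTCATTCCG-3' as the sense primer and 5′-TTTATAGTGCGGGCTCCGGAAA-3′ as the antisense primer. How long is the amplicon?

The forward primer matches the template at positions 65–82.
Reverse complement of the reverse primer: TTTCCGGAGCCCGCACTATAAA. This occurs on the top strand at positions 102–123.
Product length = (reverse-primer end) − (forward-primer start) + 1 = 123 − 65 + 1 = 59 bp.

59 bp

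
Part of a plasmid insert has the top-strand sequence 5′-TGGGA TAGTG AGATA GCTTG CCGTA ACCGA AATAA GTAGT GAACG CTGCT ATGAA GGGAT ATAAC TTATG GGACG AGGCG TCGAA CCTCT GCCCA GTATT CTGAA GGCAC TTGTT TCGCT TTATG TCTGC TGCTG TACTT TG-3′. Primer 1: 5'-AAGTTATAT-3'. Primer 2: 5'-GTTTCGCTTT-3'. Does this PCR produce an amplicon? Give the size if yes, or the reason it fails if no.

No product — the primers' 3' ends point away from each other.

Primer 1 (AAGTTATAT) has reverse complement ATATAACTT, which matches the top strand at positions 59–67; primer 1 anneals to the top strand there with its 3' end pointing upstream toward position 59.
Primer 2 (GTTTCGCTTT) matches the top strand directly at positions 113–122; it anneals to the bottom strand with its 3' end pointing downstream toward position 122.
The 3' ends diverge (primer 1 extends toward position 1, primer 2 toward position 142), so the primers never converge on a shared product.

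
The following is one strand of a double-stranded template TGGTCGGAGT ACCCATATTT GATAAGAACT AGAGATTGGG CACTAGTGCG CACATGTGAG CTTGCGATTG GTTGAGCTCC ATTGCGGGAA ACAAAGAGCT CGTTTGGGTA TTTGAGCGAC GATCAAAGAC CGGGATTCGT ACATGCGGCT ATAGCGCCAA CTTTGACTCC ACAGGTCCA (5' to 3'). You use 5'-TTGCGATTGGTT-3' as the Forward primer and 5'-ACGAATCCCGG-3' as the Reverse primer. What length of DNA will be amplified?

79 bp

The forward primer matches the template at positions 62–73.
Taking the reverse complement of ACGAATCCCGG gives CCGGGATTCGT, found at positions 130–140 on the template; the primer anneals here to the top strand with its 3' end pointing upstream.
Amplicon spans positions 62–140: 79 bp.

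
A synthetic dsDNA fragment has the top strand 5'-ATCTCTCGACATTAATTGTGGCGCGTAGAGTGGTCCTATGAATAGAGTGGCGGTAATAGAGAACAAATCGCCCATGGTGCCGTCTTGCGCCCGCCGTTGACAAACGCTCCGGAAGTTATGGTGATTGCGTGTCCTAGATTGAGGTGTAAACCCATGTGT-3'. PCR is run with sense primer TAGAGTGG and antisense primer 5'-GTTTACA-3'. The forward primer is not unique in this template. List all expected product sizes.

126 bp, 109 bp

The forward primer TAGAGTGG matches the top strand at positions 26–33, 43–50.
The reverse primer's reverse complement is TGTAAAC, matching at positions 145–151.
Each forward site pairs with the reverse site to give a product ending at position 151: sizes 126, 109 bp.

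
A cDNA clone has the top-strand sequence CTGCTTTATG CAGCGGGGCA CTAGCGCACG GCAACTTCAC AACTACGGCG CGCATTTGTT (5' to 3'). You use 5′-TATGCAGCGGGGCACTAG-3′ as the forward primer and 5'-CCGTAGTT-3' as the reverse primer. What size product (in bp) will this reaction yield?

42 bp

Scanning the template, TATGCAGCGGGGCACTAG occurs at positions 7–24; this primer anneals to the bottom strand there with its 3' end pointing downstream.
Reverse complement of the reverse primer: AACTACGG. This occurs on the top strand at positions 41–48.
Amplicon spans positions 7–48: 42 bp.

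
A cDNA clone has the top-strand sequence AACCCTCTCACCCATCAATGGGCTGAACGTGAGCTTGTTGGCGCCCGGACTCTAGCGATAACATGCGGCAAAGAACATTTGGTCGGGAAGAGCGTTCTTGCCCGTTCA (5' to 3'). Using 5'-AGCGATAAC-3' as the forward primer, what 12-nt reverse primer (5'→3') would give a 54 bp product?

5'-GAACGGGCAAGA-3'

The forward primer binds at positions 54–62, so a 54 bp product ends at position 54 + 54 − 1 = 107.
The reverse primer anneals to the top strand over positions 96–107, i.e. to TCTTGCCCGTTC.
Its sequence written 5'→3' is the reverse complement: GAACGGGCAAGA.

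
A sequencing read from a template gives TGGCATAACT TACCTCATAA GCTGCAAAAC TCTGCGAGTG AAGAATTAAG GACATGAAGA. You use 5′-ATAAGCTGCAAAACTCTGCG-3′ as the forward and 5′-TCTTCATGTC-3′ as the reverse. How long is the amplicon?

44 bp

The forward primer matches the template at positions 17–36.
The reverse primer's reverse complement is GACATGAAGA, which matches the template at positions 51–60.
The product runs from position 17 to position 60, so its length is 60 − 17 + 1 = 44 bp.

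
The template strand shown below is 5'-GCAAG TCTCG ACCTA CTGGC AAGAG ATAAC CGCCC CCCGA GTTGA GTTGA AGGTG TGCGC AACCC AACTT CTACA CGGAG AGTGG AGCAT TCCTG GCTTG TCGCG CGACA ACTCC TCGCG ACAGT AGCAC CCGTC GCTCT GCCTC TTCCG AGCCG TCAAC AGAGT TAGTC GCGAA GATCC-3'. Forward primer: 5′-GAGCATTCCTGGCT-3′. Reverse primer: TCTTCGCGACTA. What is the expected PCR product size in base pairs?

Forward primer GAGCATTCCTGGCT is found on the top strand at positions 85–98.
The reverse primer's reverse complement is TAGTCGCGAAGA, which matches the template at positions 166–177.
Amplicon spans positions 85–177: 93 bp.

93 bp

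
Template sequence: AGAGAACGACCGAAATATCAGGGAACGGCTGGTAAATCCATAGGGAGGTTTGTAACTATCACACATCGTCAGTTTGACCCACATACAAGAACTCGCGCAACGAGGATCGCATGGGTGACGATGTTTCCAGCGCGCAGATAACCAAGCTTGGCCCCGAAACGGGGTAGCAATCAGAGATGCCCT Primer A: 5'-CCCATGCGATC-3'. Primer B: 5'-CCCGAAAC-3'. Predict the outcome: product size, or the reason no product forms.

Primer A (CCCATGCGATC) has reverse complement GATCGCATGGG, which matches the top strand at positions 105–115; primer A anneals to the top strand there with its 3' end pointing upstream toward position 105.
Primer B (CCCGAAAC) matches the top strand directly at positions 153–160; it anneals to the bottom strand with its 3' end pointing downstream toward position 160.
The 3' ends diverge (primer A extends toward position 1, primer B toward position 183), so the primers never converge on a shared product.

No product — the primers' 3' ends point away from each other.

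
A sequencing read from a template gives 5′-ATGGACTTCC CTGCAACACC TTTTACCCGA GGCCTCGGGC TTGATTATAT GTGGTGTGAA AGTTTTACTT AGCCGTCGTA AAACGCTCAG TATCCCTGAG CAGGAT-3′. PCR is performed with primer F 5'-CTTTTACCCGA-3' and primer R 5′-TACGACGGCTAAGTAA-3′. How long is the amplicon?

Scanning the template, CTTTTACCCGA occurs at positions 20–30; this primer anneals to the bottom strand there with its 3' end pointing downstream.
Taking the reverse complement of TACGACGGCTAAGTAA gives TTACTTAGCCGTCGTA, found at positions 65–80 on the template; the primer anneals here to the top strand with its 3' end pointing upstream.
The product runs from position 20 to position 80, so its length is 80 − 20 + 1 = 61 bp.

61 bp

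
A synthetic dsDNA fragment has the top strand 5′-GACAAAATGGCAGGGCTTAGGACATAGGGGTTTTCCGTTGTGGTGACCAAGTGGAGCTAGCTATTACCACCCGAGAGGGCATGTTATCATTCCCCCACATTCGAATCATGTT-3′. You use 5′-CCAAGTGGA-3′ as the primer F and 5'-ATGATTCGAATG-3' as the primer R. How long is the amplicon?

63 bp

Scanning the template, CCAAGTGGA occurs at positions 47–55; this primer anneals to the bottom strand there with its 3' end pointing downstream.
Taking the reverse complement of ATGATTCGAATG gives CATTCGAATCAT, found at positions 98–109 on the template; the primer anneals here to the top strand with its 3' end pointing upstream.
Amplicon spans positions 47–109: 63 bp.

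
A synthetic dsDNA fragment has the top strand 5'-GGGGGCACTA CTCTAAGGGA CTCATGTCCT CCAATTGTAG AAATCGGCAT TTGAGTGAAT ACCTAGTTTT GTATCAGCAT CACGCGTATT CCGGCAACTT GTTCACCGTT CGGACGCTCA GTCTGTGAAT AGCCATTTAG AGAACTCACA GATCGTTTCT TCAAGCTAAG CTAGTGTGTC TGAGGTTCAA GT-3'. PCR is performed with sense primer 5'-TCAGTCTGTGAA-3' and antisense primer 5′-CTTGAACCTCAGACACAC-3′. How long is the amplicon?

74 bp

Forward primer TCAGTCTGTGAA is found on the top strand at positions 118–129.
The reverse primer's reverse complement is GTGTGTCTGAGGTTCAAG, which matches the template at positions 174–191.
The product runs from position 118 to position 191, so its length is 191 − 118 + 1 = 74 bp.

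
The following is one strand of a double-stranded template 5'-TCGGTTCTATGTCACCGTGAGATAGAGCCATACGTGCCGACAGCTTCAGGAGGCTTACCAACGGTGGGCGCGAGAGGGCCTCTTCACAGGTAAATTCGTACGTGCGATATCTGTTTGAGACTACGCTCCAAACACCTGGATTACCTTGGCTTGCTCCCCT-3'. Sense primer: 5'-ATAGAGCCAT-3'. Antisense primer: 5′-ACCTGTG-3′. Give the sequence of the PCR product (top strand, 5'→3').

5'-ATAGAGCCATACGTGCCGACAGCTTCAGGAGGCTTACCAACGGTGGGCGCGAGAGGGCCTCTTCACAGGT-3'

The forward primer matches the template at positions 22–31.
Reverse complement of the reverse primer: CACAGGT. This occurs on the top strand at positions 85–91.
The product is the template from position 22 through 91 (70 bp).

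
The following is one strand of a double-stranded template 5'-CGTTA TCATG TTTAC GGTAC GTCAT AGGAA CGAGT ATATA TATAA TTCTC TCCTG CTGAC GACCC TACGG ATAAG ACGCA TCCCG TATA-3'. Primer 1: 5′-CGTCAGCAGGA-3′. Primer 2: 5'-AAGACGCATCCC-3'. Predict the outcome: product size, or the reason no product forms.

Primer 1 (CGTCAGCAGGA) has reverse complement TCCTGCTGACG, which matches the top strand at positions 51–61; primer 1 anneals to the top strand there with its 3' end pointing upstream toward position 51.
Primer 2 (AAGACGCATCCC) matches the top strand directly at positions 73–84; it anneals to the bottom strand with its 3' end pointing downstream toward position 84.
The 3' ends diverge (primer 1 extends toward position 1, primer 2 toward position 89), so the primers never converge on a shared product.

No product — the primers' 3' ends point away from each other.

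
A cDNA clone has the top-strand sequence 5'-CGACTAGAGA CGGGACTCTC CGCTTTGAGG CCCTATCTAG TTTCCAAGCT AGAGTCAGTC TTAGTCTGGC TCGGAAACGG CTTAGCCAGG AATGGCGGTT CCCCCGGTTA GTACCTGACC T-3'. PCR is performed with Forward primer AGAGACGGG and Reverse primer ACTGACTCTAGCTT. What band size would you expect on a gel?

Scanning the template, AGAGACGGG occurs at positions 6–14; this primer anneals to the bottom strand there with its 3' end pointing downstream.
Taking the reverse complement of ACTGACTCTAGCTT gives AAGCTAGAGTCAGT, found at positions 46–59 on the template; the primer anneals here to the top strand with its 3' end pointing upstream.
Product length = (reverse-primer end) − (forward-primer start) + 1 = 59 − 6 + 1 = 54 bp.

54 bp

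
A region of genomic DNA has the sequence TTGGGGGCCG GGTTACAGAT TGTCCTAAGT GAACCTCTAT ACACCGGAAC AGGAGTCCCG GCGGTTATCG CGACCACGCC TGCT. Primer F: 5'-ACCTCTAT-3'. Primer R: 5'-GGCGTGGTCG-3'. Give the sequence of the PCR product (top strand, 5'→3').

The forward primer matches the template at positions 33–40.
The reverse primer's reverse complement is CGACCACGCC, which matches the template at positions 71–80.
The product is the template from position 33 through 80 (48 bp).

5'-ACCTCTATACACCGGAACAGGAGTCCCGGCGGTTATCGCGACCACGCC-3'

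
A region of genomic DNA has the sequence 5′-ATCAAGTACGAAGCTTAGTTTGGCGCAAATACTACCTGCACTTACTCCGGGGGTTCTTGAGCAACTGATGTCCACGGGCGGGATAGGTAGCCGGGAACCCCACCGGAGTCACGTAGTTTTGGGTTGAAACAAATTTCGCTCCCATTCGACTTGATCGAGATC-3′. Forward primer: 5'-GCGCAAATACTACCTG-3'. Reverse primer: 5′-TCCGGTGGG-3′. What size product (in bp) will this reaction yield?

85 bp

Forward primer GCGCAAATACTACCTG is found on the top strand at positions 23–38.
The reverse primer's reverse complement is CCCACCGGA, which matches the template at positions 99–107.
Product length = (reverse-primer end) − (forward-primer start) + 1 = 107 − 23 + 1 = 85 bp.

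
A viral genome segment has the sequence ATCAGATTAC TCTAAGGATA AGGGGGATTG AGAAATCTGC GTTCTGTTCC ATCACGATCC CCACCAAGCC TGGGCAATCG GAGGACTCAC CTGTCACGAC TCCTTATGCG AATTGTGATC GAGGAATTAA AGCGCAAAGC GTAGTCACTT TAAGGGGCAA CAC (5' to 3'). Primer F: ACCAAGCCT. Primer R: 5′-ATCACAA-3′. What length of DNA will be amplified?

The forward primer matches the template at positions 63–71.
Reverse complement of the reverse primer: TTGTGAT. This occurs on the top strand at positions 113–119.
The product runs from position 63 to position 119, so its length is 119 − 63 + 1 = 57 bp.

57 bp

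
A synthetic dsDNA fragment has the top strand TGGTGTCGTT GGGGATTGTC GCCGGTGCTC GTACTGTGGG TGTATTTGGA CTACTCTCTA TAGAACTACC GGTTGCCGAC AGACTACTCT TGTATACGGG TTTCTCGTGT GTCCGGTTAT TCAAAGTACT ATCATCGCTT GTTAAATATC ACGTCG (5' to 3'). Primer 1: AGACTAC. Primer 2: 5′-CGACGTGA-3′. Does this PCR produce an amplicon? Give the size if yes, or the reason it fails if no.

Primer 1 (AGACTAC) matches the top strand at positions 81–87; it acts as a forward primer.
Primer 2's reverse complement is TCACGTCG, matching the top strand at positions 149–156; it acts as a reverse primer.
The 3' ends face each other across positions 81–156, giving a 76 bp product.

Yes — a 76 bp product.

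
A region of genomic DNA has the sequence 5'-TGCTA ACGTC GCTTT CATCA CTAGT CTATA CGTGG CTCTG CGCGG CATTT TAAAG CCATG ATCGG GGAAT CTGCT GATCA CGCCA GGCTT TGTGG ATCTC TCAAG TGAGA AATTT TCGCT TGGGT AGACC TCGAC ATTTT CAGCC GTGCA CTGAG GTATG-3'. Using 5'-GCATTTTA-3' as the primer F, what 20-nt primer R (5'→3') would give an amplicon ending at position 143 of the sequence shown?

The forward primer binds at positions 45–52; the product's 3' end on the top strand is position 143.
The reverse primer anneals to the top strand over positions 124–143, i.e. to GTAGACCTCGACATTTTCAG.
Its sequence written 5'→3' is the reverse complement: CTGAAAATGTCGAGGTCTAC.

5'-CTGAAAATGTCGAGGTCTAC-3'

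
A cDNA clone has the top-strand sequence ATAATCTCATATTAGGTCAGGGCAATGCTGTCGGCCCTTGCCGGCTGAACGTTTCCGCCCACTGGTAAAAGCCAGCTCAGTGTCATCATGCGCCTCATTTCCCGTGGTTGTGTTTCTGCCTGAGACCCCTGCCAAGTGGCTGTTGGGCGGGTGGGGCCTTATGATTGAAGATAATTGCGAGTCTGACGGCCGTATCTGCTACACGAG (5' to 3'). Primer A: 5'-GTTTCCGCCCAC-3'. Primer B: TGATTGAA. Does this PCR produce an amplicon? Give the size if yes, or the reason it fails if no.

Primer A (GTTTCCGCCCAC) matches the top strand at positions 51–62 (3' end points downstream).
Primer B (TGATTGAA) also matches the top strand directly, at positions 162–169 — its reverse complement TTCAATCA is not present.
Both primers anneal to the bottom strand with 3' ends pointing the same way, so neither can prime synthesis back toward the other.

No product — both primers anneal to the same strand and extend in the same direction.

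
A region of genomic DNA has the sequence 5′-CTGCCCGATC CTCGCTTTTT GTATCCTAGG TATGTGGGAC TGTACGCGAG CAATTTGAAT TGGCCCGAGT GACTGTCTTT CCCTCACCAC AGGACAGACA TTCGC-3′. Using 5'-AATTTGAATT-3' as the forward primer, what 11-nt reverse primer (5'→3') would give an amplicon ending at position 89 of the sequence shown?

5'-TGGTGAGGGAA-3'

The forward primer binds at positions 52–61; the product's 3' end on the top strand is position 89.
The reverse primer anneals to the top strand over positions 79–89, i.e. to TTCCCTCACCA.
Its sequence written 5'→3' is the reverse complement: TGGTGAGGGAA.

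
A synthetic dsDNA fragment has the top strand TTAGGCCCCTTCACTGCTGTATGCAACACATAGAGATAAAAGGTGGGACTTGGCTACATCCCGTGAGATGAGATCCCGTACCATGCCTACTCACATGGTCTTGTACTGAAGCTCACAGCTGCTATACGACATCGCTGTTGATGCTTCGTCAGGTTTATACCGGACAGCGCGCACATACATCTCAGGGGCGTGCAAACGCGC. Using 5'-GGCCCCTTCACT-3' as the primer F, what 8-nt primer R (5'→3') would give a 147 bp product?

5'-GACGAAGC-3'

The forward primer binds at positions 4–15, so a 147 bp product ends at position 4 + 147 − 1 = 150.
The reverse primer anneals to the top strand over positions 143–150, i.e. to GCTTCGTC.
Its sequence written 5'→3' is the reverse complement: GACGAAGC.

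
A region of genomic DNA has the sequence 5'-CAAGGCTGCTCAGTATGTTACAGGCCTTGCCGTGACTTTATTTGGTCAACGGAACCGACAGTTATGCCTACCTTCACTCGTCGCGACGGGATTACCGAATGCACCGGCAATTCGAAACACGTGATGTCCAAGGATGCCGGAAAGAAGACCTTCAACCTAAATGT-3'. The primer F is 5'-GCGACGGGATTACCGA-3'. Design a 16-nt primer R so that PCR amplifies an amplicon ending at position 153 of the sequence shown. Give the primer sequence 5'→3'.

The forward primer binds at positions 83–98; the product's 3' end on the top strand is position 153.
The reverse primer anneals to the top strand over positions 138–153, i.e. to CGGAAAGAAGACCTTC.
Its sequence written 5'→3' is the reverse complement: GAAGGTCTTCTTTCCG.

5'-GAAGGTCTTCTTTCCG-3'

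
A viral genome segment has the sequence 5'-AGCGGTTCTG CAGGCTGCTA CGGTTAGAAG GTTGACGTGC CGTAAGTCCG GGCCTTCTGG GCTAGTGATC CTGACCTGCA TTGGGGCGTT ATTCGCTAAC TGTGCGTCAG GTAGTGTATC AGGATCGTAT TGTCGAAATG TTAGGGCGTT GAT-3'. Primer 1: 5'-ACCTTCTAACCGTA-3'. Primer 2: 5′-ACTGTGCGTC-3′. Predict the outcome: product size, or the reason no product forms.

No product — the primers' 3' ends point away from each other.

Primer 1 (ACCTTCTAACCGTA) has reverse complement TACGGTTAGAAGGT, which matches the top strand at positions 19–32; primer 1 anneals to the top strand there with its 3' end pointing upstream toward position 19.
Primer 2 (ACTGTGCGTC) matches the top strand directly at positions 99–108; it anneals to the bottom strand with its 3' end pointing downstream toward position 108.
The 3' ends diverge (primer 1 extends toward position 1, primer 2 toward position 153), so the primers never converge on a shared product.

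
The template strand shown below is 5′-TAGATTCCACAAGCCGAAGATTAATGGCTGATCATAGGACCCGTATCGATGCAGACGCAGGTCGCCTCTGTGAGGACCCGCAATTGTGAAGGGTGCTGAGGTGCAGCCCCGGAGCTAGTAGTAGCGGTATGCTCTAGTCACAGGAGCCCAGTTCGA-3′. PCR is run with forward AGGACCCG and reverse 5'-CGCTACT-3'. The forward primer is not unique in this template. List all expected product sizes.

The forward primer AGGACCCG matches the top strand at positions 36–43, 73–80.
The reverse primer's reverse complement is AGTAGCG, matching at positions 120–126.
Each forward site pairs with the reverse site to give a product ending at position 126: sizes 91, 54 bp.

91 bp, 54 bp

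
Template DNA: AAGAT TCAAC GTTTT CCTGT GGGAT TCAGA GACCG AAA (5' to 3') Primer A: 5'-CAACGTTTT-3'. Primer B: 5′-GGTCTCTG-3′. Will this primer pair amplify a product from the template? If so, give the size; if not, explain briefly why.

Primer A (CAACGTTTT) matches the top strand at positions 7–15; it acts as a forward primer.
Primer B's reverse complement is CAGAGACC, matching the top strand at positions 27–34; it acts as a reverse primer.
The 3' ends face each other across positions 7–34, giving a 28 bp product.

Yes — a 28 bp product.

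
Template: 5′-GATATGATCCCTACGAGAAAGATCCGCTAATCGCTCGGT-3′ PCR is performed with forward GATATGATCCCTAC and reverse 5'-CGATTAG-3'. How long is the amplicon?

The forward primer matches the template at positions 1–14.
The reverse primer's reverse complement is CTAATCG, which matches the template at positions 27–33.
Amplicon spans positions 1–33: 33 bp.

33 bp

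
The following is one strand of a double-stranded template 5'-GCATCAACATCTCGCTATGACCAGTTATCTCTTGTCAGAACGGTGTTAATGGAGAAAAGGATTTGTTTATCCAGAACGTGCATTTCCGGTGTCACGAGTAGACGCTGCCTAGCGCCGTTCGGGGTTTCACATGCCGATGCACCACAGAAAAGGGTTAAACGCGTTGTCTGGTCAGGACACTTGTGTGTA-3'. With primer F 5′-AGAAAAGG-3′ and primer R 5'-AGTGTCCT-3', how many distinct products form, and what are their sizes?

The forward primer AGAAAAGG matches the top strand at positions 53–60, 146–153.
The reverse primer's reverse complement is AGGACACT, matching at positions 174–181.
Each forward site pairs with the reverse site to give a product ending at position 181: sizes 129, 36 bp.

Two products: 129 bp, 36 bp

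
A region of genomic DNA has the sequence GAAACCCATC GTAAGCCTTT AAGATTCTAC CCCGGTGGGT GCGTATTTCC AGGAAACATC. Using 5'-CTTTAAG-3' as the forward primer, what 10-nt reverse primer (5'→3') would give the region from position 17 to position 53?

The product's 3' end on the top strand is position 53.
The reverse primer anneals to the top strand over positions 44–53, i.e. to TATTTCCAGG.
Its sequence written 5'→3' is the reverse complement: CCTGGAAATA.

5'-CCTGGAAATA-3'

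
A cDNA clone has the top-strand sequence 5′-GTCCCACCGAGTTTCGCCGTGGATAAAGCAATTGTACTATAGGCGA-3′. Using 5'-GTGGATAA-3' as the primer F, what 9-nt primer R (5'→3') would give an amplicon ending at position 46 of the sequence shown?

5'-TCGCCTATA-3'

The forward primer binds at positions 19–26; the product's 3' end on the top strand is position 46.
The reverse primer anneals to the top strand over positions 38–46, i.e. to TATAGGCGA.
Its sequence written 5'→3' is the reverse complement: TCGCCTATA.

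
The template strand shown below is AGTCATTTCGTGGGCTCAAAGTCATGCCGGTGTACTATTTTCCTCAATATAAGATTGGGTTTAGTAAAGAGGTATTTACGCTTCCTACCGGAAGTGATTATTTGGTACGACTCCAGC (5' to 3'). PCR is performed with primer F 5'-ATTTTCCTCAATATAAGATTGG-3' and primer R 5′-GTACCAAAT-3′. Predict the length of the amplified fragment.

Forward primer ATTTTCCTCAATATAAGATTGG is found on the top strand at positions 37–58.
Reverse complement of the reverse primer: ATTTGGTAC. This occurs on the top strand at positions 100–108.
The product runs from position 37 to position 108, so its length is 108 − 37 + 1 = 72 bp.

72 bp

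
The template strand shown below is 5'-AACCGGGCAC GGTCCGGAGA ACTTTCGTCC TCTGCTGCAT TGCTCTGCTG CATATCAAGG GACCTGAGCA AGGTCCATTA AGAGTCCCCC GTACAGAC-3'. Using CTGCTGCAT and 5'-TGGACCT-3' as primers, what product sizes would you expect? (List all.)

The forward primer CTGCTGCAT matches the top strand at positions 32–40, 45–53.
The reverse primer's reverse complement is AGGTCCA, matching at positions 71–77.
Each forward site pairs with the reverse site to give a product ending at position 77: sizes 46, 33 bp.

46 bp, 33 bp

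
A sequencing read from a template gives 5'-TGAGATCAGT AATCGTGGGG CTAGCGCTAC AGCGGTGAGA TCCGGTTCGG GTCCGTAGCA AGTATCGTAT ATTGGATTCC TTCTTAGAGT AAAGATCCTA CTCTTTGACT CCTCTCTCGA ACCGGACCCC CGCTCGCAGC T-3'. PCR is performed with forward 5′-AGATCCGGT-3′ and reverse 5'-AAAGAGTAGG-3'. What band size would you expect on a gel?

69 bp

The forward primer matches the template at positions 38–46.
Taking the reverse complement of AAAGAGTAGG gives CCTACTCTTT, found at positions 97–106 on the template; the primer anneals here to the top strand with its 3' end pointing upstream.
Amplicon spans positions 38–106: 69 bp.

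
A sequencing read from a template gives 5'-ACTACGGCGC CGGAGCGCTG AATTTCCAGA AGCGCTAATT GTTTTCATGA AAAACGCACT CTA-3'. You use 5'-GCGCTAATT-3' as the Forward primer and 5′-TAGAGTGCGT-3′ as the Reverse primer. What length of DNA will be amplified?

Scanning the template, GCGCTAATT occurs at positions 32–40; this primer anneals to the bottom strand there with its 3' end pointing downstream.
Taking the reverse complement of TAGAGTGCGT gives ACGCACTCTA, found at positions 54–63 on the template; the primer anneals here to the top strand with its 3' end pointing upstream.
The product runs from position 32 to position 63, so its length is 63 − 32 + 1 = 32 bp.

32 bp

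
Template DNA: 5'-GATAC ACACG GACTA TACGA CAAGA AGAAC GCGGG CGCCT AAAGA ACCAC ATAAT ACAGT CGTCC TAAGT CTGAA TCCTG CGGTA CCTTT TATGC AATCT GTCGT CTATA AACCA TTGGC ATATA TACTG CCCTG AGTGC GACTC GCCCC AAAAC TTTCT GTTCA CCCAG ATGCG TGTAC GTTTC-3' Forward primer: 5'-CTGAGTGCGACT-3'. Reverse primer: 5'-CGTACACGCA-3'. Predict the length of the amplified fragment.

49 bp

The forward primer matches the template at positions 133–144.
Taking the reverse complement of CGTACACGCA gives TGCGTGTACG, found at positions 172–181 on the template; the primer anneals here to the top strand with its 3' end pointing upstream.
Amplicon spans positions 133–181: 49 bp.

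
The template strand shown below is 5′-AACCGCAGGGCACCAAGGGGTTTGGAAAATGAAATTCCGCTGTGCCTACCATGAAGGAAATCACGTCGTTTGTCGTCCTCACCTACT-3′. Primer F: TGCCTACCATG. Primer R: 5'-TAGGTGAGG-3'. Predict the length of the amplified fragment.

Scanning the template, TGCCTACCATG occurs at positions 43–53; this primer anneals to the bottom strand there with its 3' end pointing downstream.
The reverse primer's reverse complement is CCTCACCTA, which matches the template at positions 77–85.
Amplicon spans positions 43–85: 43 bp.

43 bp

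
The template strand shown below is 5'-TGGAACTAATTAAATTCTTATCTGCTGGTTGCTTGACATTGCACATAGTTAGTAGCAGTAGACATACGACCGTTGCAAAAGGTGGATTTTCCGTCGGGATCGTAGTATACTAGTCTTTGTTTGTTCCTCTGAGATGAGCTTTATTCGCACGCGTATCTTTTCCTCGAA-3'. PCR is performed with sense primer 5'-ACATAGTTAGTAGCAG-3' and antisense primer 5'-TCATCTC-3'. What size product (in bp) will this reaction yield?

Scanning the template, ACATAGTTAGTAGCAG occurs at positions 43–58; this primer anneals to the bottom strand there with its 3' end pointing downstream.
Reverse complement of the reverse primer: GAGATGA. This occurs on the top strand at positions 131–137.
Product length = (reverse-primer end) − (forward-primer start) + 1 = 137 − 43 + 1 = 95 bp.

95 bp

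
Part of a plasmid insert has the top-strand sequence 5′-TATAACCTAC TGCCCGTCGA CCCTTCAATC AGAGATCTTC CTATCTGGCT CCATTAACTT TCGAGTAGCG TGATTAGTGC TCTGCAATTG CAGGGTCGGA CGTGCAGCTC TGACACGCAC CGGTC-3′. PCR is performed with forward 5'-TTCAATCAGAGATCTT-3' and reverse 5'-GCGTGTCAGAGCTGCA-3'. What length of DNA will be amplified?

The forward primer matches the template at positions 24–39.
Reverse complement of the reverse primer: TGCAGCTCTGACACGC. This occurs on the top strand at positions 103–118.
The product runs from position 24 to position 118, so its length is 118 − 24 + 1 = 95 bp.

95 bp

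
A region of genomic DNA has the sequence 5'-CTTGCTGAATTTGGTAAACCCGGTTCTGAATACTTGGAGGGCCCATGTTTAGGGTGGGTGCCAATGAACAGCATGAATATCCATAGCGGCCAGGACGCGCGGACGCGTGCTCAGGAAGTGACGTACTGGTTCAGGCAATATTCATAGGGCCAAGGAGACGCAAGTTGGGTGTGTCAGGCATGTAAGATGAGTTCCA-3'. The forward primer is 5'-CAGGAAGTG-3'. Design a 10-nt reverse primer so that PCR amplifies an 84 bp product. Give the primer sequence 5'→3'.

5'-GGAACTCATC-3'

The forward primer binds at positions 112–120, so an 84 bp product ends at position 112 + 84 − 1 = 195.
The reverse primer anneals to the top strand over positions 186–195, i.e. to GATGAGTTCC.
Its sequence written 5'→3' is the reverse complement: GGAACTCATC.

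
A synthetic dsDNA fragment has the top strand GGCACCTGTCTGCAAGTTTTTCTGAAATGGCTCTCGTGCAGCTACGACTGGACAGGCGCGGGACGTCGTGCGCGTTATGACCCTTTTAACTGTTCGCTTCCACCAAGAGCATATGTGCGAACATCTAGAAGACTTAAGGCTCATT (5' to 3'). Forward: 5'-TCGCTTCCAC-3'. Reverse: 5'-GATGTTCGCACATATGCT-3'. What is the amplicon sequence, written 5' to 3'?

Forward primer TCGCTTCCAC is found on the top strand at positions 94–103.
The reverse primer's reverse complement is AGCATATGTGCGAACATC, which matches the template at positions 108–125.
The product is the template from position 94 through 125 (32 bp).

5'-TCGCTTCCACCAAGAGCATATGTGCGAACATC-3'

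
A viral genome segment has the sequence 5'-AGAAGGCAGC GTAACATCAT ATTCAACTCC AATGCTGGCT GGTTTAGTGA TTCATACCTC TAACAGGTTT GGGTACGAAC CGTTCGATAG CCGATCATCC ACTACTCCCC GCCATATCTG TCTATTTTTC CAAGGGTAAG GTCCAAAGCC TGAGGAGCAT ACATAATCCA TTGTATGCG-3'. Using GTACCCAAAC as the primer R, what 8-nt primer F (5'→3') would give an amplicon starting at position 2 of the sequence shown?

5'-GAAGGCAG-3'

The reverse primer's reverse complement GTTTGGGTAC matches the template at positions 67–76; the product starts at position 2.
The forward primer is identical to the top strand over positions 2–9: GAAGGCAG.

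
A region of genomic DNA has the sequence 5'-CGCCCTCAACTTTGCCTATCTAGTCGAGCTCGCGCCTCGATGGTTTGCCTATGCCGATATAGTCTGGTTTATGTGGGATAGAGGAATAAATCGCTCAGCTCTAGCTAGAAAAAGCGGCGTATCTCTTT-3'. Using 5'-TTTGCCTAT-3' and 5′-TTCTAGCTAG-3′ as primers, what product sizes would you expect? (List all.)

100 bp, 67 bp

The forward primer TTTGCCTAT matches the top strand at positions 11–19, 44–52.
The reverse primer's reverse complement is CTAGCTAGAA, matching at positions 101–110.
Each forward site pairs with the reverse site to give a product ending at position 110: sizes 100, 67 bp.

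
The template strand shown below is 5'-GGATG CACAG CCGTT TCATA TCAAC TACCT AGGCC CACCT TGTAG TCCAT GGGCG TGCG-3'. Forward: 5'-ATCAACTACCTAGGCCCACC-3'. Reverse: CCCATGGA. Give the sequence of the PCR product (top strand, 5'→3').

5'-ATCAACTACCTAGGCCCACCTTGTAGTCCATGGG-3'

The forward primer matches the template at positions 20–39.
Reverse complement of the reverse primer: TCCATGGG. This occurs on the top strand at positions 46–53.
The product is the template from position 20 through 53 (34 bp).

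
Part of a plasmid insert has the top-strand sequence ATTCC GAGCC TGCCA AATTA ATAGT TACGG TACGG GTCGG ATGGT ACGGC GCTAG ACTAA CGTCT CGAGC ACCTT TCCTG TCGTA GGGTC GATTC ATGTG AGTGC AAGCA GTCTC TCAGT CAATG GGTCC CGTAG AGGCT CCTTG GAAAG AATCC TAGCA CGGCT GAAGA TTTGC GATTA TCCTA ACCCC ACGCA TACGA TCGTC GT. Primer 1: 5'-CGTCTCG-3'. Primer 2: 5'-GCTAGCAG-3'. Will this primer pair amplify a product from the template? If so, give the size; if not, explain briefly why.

No product — primer 2 has no binding site in the template.

Primer 2 (GCTAGCAG) does not match the top strand, and its reverse complement CTGCTAGC does not match either.
With no annealing site for primer 2, no amplification occurs.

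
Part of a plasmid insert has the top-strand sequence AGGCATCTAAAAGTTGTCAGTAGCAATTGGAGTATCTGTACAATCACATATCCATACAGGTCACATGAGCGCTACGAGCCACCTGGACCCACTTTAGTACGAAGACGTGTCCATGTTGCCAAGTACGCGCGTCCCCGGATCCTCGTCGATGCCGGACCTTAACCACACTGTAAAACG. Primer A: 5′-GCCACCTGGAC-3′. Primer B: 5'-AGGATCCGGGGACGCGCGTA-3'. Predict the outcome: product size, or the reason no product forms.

Yes — a 66 bp product.

Primer A (GCCACCTGGAC) matches the top strand at positions 78–88; it acts as a forward primer.
Primer B's reverse complement is TACGCGCGTCCCCGGATCCT, matching the top strand at positions 124–143; it acts as a reverse primer.
The 3' ends face each other across positions 78–143, giving a 66 bp product.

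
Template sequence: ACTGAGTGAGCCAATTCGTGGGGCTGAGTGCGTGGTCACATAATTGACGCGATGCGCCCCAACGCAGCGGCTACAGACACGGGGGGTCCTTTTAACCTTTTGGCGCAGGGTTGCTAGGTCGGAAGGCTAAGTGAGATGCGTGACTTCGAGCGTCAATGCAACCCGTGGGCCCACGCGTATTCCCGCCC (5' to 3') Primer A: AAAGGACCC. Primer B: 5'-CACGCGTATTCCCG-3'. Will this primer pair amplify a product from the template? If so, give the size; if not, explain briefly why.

No product — the primers' 3' ends point away from each other.

Primer A (AAAGGACCC) has reverse complement GGGTCCTTT, which matches the top strand at positions 84–92; primer A anneals to the top strand there with its 3' end pointing upstream toward position 84.
Primer B (CACGCGTATTCCCG) matches the top strand directly at positions 172–185; it anneals to the bottom strand with its 3' end pointing downstream toward position 185.
The 3' ends diverge (primer A extends toward position 1, primer B toward position 188), so the primers never converge on a shared product.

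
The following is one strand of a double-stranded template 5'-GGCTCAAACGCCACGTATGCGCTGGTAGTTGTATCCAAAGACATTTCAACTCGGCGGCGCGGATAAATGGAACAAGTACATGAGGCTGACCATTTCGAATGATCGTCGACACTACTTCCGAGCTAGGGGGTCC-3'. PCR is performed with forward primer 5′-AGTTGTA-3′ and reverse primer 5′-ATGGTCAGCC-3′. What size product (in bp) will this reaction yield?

Forward primer AGTTGTA is found on the top strand at positions 27–33.
The reverse primer's reverse complement is GGCTGACCAT, which matches the template at positions 84–93.
The product runs from position 27 to position 93, so its length is 93 − 27 + 1 = 67 bp.

67 bp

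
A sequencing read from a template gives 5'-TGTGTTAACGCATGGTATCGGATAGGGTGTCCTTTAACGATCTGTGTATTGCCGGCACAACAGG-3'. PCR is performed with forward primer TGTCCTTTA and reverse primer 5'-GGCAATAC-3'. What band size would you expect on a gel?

Scanning the template, TGTCCTTTA occurs at positions 28–36; this primer anneals to the bottom strand there with its 3' end pointing downstream.
Reverse complement of the reverse primer: GTATTGCC. This occurs on the top strand at positions 46–53.
Product length = (reverse-primer end) − (forward-primer start) + 1 = 53 − 28 + 1 = 26 bp.

26 bp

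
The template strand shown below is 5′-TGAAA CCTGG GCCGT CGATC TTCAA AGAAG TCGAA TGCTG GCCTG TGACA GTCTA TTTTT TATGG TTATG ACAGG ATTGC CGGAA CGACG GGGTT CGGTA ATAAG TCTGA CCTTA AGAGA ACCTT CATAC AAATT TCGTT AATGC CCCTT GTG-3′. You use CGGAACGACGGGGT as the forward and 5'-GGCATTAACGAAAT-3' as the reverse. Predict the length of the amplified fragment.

66 bp

Forward primer CGGAACGACGGGGT is found on the top strand at positions 81–94.
The reverse primer's reverse complement is ATTTCGTTAATGCC, which matches the template at positions 133–146.
The product runs from position 81 to position 146, so its length is 146 − 81 + 1 = 66 bp.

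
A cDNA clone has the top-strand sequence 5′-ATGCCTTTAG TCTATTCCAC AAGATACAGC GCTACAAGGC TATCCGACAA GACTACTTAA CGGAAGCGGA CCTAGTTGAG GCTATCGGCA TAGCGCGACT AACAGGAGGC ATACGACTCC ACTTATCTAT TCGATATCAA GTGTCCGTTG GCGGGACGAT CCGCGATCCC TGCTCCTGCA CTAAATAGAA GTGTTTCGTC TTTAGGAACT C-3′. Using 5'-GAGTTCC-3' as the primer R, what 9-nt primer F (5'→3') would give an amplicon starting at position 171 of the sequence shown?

5'-TGCTCCTGC-3'

The reverse primer's reverse complement GGAACTC matches the template at positions 205–211; the product starts at position 171.
The forward primer is identical to the top strand over positions 171–179: TGCTCCTGC.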